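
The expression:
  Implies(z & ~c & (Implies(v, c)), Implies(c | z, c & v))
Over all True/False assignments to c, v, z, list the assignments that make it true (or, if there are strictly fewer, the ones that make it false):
is false only for:
  c=False, v=False, z=True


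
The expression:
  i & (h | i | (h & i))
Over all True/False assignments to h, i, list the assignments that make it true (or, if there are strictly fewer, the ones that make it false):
is true only for:
  h=False, i=True;
  h=True, i=True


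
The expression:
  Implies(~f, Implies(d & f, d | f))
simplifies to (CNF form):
True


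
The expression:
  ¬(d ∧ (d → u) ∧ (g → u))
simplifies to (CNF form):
¬d ∨ ¬u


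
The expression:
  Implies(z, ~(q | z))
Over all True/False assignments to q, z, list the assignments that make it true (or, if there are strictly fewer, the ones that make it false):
is true only for:
  q=False, z=False;
  q=True, z=False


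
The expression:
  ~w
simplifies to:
~w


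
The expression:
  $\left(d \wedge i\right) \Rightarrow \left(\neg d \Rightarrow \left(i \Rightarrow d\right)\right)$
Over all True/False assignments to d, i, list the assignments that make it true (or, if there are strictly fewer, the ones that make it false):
is always true.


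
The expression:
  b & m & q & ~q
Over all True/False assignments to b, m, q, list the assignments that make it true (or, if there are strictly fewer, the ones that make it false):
is never true.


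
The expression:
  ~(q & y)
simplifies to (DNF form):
~q | ~y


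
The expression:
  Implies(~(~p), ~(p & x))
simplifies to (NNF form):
~p | ~x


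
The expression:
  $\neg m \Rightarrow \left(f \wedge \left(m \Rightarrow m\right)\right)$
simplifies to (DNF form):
$f \vee m$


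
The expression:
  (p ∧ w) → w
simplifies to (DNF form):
True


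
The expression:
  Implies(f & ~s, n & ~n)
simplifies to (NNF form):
s | ~f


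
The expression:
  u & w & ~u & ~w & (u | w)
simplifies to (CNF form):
False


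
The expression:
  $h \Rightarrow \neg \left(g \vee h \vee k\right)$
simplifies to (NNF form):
$\neg h$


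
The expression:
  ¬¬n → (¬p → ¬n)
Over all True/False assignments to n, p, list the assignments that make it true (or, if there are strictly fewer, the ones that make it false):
is false only for:
  n=True, p=False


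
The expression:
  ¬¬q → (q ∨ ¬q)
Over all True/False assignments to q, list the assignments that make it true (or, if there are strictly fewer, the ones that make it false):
is always true.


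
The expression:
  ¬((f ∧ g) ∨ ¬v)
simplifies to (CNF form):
v ∧ (¬f ∨ ¬g)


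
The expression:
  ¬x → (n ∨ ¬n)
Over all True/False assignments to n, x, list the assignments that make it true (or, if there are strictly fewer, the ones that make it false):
is always true.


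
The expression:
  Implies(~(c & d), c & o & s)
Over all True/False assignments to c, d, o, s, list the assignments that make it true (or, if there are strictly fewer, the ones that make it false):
is true only for:
  c=True, d=False, o=True, s=True;
  c=True, d=True, o=False, s=False;
  c=True, d=True, o=False, s=True;
  c=True, d=True, o=True, s=False;
  c=True, d=True, o=True, s=True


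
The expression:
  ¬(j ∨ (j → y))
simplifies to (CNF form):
False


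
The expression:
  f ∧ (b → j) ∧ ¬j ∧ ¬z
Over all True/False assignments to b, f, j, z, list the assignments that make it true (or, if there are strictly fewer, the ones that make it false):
is true only for:
  b=False, f=True, j=False, z=False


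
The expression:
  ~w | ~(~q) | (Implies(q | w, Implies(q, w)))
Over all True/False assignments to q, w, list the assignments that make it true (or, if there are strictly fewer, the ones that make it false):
is always true.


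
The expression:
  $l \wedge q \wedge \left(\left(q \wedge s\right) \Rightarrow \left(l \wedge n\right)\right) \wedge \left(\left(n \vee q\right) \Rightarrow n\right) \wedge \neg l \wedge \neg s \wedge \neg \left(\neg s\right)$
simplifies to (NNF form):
$\text{False}$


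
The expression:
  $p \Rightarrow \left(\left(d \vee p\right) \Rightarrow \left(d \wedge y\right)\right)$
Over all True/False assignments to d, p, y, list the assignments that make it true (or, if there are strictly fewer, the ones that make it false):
is false only for:
  d=False, p=True, y=False;
  d=False, p=True, y=True;
  d=True, p=True, y=False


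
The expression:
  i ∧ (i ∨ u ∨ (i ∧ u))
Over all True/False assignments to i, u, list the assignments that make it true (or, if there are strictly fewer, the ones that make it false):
is true only for:
  i=True, u=False;
  i=True, u=True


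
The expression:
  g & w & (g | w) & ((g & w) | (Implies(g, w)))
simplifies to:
g & w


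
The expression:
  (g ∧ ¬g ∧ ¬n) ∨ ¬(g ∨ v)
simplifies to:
¬g ∧ ¬v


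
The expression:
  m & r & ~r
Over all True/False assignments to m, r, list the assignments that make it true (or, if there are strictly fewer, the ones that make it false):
is never true.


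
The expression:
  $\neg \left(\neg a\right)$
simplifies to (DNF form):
$a$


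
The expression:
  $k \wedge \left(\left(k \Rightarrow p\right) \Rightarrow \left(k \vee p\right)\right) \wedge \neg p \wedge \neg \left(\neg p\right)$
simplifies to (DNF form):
$\text{False}$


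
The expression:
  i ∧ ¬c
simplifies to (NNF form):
i ∧ ¬c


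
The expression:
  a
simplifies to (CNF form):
a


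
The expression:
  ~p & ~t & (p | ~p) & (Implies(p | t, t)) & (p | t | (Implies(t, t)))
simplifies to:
~p & ~t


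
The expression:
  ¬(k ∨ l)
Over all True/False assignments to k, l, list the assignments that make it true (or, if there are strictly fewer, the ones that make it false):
is true only for:
  k=False, l=False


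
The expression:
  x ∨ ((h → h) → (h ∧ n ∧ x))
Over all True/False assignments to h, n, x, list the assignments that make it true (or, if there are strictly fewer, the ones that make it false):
is true only for:
  h=False, n=False, x=True;
  h=False, n=True, x=True;
  h=True, n=False, x=True;
  h=True, n=True, x=True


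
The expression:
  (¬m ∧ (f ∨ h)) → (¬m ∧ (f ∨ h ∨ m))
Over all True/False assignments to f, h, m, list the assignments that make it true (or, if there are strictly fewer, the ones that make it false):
is always true.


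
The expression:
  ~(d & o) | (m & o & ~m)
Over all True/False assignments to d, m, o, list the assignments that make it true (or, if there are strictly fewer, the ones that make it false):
is false only for:
  d=True, m=False, o=True;
  d=True, m=True, o=True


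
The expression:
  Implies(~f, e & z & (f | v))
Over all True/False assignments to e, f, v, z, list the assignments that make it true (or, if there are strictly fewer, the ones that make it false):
is false only for:
  e=False, f=False, v=False, z=False;
  e=False, f=False, v=False, z=True;
  e=False, f=False, v=True, z=False;
  e=False, f=False, v=True, z=True;
  e=True, f=False, v=False, z=False;
  e=True, f=False, v=False, z=True;
  e=True, f=False, v=True, z=False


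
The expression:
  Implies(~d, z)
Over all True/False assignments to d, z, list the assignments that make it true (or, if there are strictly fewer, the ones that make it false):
is false only for:
  d=False, z=False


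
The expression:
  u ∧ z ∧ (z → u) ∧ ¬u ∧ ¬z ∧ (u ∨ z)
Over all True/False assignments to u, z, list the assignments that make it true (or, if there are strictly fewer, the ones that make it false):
is never true.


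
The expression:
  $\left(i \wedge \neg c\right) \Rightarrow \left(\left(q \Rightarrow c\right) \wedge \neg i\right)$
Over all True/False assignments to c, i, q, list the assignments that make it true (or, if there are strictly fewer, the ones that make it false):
is false only for:
  c=False, i=True, q=False;
  c=False, i=True, q=True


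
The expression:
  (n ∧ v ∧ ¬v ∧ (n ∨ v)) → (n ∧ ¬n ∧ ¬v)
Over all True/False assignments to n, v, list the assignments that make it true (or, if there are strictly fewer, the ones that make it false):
is always true.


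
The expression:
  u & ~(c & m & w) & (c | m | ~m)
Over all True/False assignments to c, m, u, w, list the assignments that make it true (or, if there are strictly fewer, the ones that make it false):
is true only for:
  c=False, m=False, u=True, w=False;
  c=False, m=False, u=True, w=True;
  c=False, m=True, u=True, w=False;
  c=False, m=True, u=True, w=True;
  c=True, m=False, u=True, w=False;
  c=True, m=False, u=True, w=True;
  c=True, m=True, u=True, w=False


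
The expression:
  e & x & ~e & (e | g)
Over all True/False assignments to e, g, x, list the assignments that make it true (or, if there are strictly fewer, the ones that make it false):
is never true.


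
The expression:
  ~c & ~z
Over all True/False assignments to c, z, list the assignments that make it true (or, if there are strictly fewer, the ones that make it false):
is true only for:
  c=False, z=False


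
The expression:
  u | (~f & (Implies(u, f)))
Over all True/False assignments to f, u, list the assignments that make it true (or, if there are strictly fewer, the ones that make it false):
is false only for:
  f=True, u=False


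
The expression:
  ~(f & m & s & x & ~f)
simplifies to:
True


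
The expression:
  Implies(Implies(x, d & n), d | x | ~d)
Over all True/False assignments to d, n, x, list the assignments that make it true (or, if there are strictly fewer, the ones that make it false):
is always true.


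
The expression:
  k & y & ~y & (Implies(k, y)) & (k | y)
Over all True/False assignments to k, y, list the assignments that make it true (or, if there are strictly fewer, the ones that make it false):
is never true.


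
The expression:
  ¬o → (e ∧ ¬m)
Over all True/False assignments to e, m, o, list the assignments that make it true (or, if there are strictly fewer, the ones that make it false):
is false only for:
  e=False, m=False, o=False;
  e=False, m=True, o=False;
  e=True, m=True, o=False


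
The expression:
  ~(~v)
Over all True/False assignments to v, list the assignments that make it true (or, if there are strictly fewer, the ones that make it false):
is true only for:
  v=True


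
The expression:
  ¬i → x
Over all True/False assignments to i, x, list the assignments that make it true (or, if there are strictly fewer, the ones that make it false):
is false only for:
  i=False, x=False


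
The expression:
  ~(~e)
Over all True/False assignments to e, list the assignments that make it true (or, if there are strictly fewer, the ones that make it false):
is true only for:
  e=True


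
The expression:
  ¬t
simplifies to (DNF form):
¬t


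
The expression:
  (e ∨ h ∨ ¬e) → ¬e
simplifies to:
¬e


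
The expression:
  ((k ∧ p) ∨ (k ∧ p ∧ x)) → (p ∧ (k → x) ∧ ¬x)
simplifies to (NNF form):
¬k ∨ ¬p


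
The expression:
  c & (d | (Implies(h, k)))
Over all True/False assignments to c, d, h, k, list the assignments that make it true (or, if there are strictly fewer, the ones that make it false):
is true only for:
  c=True, d=False, h=False, k=False;
  c=True, d=False, h=False, k=True;
  c=True, d=False, h=True, k=True;
  c=True, d=True, h=False, k=False;
  c=True, d=True, h=False, k=True;
  c=True, d=True, h=True, k=False;
  c=True, d=True, h=True, k=True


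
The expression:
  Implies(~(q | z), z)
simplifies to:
q | z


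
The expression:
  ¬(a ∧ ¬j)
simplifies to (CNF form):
j ∨ ¬a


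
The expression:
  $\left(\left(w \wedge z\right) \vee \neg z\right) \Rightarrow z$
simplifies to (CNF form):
$z$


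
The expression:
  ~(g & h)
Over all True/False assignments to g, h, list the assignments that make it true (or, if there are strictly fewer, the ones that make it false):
is false only for:
  g=True, h=True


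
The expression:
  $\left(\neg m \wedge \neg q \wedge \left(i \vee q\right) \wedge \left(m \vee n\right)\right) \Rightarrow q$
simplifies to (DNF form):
$m \vee q \vee \neg i \vee \neg n$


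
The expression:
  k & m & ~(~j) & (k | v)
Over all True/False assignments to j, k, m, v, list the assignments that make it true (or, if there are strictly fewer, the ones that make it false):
is true only for:
  j=True, k=True, m=True, v=False;
  j=True, k=True, m=True, v=True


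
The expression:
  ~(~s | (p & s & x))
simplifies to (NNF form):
s & (~p | ~x)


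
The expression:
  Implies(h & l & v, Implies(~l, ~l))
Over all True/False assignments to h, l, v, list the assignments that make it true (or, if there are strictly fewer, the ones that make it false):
is always true.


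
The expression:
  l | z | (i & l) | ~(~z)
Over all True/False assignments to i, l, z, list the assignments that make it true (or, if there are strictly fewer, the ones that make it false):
is false only for:
  i=False, l=False, z=False;
  i=True, l=False, z=False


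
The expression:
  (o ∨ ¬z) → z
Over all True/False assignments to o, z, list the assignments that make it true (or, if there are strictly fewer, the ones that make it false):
is true only for:
  o=False, z=True;
  o=True, z=True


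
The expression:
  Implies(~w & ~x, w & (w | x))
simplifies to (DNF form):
w | x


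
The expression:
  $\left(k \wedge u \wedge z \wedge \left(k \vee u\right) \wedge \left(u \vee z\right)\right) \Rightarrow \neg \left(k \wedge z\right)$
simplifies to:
$\neg k \vee \neg u \vee \neg z$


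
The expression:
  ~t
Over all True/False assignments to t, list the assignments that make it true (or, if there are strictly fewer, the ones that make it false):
is true only for:
  t=False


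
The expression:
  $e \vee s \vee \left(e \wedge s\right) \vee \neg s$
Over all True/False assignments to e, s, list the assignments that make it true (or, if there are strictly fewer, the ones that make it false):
is always true.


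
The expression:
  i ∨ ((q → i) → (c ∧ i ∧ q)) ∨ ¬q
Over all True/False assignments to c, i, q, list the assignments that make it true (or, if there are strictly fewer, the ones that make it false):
is always true.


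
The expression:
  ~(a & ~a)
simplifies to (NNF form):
True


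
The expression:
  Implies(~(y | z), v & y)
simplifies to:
y | z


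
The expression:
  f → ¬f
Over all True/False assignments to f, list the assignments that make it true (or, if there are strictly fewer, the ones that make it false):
is true only for:
  f=False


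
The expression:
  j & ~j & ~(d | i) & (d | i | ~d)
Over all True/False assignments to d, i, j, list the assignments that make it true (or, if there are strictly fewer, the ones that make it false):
is never true.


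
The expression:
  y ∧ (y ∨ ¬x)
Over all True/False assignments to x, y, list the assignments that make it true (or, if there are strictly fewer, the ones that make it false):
is true only for:
  x=False, y=True;
  x=True, y=True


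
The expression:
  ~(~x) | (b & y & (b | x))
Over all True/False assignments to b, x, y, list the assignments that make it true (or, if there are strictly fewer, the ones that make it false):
is false only for:
  b=False, x=False, y=False;
  b=False, x=False, y=True;
  b=True, x=False, y=False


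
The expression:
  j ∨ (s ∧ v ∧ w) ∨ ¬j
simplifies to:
True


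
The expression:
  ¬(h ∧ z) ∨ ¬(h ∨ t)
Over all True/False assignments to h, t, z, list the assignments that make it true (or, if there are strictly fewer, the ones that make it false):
is false only for:
  h=True, t=False, z=True;
  h=True, t=True, z=True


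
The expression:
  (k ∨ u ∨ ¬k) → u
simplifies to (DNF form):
u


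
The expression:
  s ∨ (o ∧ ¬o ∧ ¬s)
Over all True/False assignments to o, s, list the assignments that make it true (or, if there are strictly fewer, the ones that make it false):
is true only for:
  o=False, s=True;
  o=True, s=True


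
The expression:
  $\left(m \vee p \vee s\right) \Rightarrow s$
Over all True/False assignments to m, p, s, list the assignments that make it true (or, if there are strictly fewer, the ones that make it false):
is false only for:
  m=False, p=True, s=False;
  m=True, p=False, s=False;
  m=True, p=True, s=False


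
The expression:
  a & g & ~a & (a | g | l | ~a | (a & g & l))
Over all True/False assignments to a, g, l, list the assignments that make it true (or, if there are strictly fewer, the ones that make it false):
is never true.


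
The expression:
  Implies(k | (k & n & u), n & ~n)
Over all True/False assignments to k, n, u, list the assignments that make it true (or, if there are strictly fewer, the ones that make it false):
is true only for:
  k=False, n=False, u=False;
  k=False, n=False, u=True;
  k=False, n=True, u=False;
  k=False, n=True, u=True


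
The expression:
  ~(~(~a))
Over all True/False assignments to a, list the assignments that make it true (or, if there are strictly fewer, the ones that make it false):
is true only for:
  a=False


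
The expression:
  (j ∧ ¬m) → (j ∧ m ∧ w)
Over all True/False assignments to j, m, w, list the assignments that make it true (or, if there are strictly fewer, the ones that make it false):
is false only for:
  j=True, m=False, w=False;
  j=True, m=False, w=True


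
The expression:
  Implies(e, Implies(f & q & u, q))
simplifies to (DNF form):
True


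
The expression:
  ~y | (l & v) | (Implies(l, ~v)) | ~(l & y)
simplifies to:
True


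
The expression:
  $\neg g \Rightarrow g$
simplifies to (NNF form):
$g$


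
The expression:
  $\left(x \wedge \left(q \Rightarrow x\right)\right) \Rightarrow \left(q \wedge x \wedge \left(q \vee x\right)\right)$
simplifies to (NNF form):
$q \vee \neg x$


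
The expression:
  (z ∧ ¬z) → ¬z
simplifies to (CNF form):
True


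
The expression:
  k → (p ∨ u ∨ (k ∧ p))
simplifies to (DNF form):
p ∨ u ∨ ¬k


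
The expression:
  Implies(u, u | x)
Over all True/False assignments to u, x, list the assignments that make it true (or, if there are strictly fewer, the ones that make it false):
is always true.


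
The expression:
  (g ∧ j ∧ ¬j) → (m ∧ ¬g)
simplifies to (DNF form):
True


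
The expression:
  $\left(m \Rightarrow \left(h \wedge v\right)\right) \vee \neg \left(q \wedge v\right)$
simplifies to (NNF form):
$h \vee \neg m \vee \neg q \vee \neg v$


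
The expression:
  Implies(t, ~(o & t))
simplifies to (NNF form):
~o | ~t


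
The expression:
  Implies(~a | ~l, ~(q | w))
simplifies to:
(a & l) | (~q & ~w)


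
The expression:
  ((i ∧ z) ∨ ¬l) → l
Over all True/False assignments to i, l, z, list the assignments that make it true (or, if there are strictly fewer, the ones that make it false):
is true only for:
  i=False, l=True, z=False;
  i=False, l=True, z=True;
  i=True, l=True, z=False;
  i=True, l=True, z=True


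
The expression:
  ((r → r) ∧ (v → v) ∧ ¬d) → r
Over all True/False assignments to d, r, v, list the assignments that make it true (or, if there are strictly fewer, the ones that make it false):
is false only for:
  d=False, r=False, v=False;
  d=False, r=False, v=True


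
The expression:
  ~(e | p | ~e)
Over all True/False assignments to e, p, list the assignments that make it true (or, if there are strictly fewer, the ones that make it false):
is never true.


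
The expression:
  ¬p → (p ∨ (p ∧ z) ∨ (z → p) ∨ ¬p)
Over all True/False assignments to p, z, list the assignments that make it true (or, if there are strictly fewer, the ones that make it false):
is always true.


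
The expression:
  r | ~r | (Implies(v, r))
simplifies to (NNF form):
True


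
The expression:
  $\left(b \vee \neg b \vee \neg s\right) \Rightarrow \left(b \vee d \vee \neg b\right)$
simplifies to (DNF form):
$\text{True}$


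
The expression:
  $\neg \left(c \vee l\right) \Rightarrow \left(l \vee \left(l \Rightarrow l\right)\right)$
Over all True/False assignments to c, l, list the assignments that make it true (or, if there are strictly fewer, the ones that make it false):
is always true.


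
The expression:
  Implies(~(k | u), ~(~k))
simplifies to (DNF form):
k | u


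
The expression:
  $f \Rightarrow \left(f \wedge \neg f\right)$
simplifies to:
$\neg f$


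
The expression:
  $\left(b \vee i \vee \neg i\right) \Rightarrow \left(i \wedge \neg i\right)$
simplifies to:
$\text{False}$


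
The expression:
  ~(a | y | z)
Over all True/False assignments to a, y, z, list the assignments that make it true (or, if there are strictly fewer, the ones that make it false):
is true only for:
  a=False, y=False, z=False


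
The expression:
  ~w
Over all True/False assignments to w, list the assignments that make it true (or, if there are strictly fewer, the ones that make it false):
is true only for:
  w=False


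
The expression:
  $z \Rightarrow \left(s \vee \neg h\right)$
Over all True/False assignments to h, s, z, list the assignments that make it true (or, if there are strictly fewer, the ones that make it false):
is false only for:
  h=True, s=False, z=True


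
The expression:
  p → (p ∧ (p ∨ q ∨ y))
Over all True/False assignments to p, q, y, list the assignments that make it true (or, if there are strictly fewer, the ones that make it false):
is always true.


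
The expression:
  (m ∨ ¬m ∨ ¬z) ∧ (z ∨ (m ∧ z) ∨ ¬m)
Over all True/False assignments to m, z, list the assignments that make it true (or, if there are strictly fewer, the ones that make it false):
is false only for:
  m=True, z=False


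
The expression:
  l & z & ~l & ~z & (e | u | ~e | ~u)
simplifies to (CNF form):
False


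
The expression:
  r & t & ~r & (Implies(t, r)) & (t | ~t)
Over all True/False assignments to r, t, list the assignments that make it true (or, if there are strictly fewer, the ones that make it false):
is never true.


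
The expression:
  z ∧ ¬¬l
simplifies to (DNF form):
l ∧ z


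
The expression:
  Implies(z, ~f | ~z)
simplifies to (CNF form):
~f | ~z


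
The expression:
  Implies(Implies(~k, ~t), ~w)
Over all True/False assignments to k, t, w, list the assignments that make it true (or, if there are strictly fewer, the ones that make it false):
is false only for:
  k=False, t=False, w=True;
  k=True, t=False, w=True;
  k=True, t=True, w=True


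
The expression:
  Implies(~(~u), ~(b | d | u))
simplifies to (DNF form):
~u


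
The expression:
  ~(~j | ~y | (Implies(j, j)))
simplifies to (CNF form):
False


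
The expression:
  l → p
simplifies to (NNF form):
p ∨ ¬l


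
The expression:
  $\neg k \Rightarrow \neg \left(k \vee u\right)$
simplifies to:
$k \vee \neg u$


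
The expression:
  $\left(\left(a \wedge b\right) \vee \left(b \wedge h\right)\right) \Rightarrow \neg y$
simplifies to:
$\left(\neg a \wedge \neg h\right) \vee \neg b \vee \neg y$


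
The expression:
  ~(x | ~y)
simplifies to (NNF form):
y & ~x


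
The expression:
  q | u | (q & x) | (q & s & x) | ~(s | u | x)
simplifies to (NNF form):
q | u | (~s & ~x)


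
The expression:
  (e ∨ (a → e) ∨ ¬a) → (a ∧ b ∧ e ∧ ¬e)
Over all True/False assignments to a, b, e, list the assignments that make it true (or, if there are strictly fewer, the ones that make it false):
is true only for:
  a=True, b=False, e=False;
  a=True, b=True, e=False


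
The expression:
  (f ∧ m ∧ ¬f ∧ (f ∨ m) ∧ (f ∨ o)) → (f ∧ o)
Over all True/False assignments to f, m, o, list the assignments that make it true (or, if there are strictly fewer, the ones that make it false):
is always true.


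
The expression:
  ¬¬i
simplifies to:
i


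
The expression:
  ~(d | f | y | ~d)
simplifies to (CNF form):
False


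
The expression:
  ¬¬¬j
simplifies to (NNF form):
¬j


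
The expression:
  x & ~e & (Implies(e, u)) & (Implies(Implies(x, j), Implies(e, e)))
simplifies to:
x & ~e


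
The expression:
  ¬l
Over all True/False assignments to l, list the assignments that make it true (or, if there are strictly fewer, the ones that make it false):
is true only for:
  l=False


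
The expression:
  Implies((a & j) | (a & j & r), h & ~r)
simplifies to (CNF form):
(h | ~a | ~j) & (~a | ~j | ~r)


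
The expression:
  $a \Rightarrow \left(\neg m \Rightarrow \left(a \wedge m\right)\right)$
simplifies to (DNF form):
$m \vee \neg a$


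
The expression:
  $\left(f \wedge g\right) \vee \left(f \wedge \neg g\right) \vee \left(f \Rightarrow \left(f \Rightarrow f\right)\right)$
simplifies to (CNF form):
$\text{True}$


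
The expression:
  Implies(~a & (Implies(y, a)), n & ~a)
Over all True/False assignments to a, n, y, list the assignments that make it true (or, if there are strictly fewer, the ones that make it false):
is false only for:
  a=False, n=False, y=False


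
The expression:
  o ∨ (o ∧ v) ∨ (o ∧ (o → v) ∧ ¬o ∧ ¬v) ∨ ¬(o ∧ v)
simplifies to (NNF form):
True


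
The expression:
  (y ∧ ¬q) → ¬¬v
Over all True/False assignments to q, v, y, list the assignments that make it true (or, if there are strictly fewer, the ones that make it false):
is false only for:
  q=False, v=False, y=True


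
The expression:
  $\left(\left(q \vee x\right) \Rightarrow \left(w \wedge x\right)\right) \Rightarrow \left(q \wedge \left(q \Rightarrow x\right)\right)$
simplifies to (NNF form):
$q \vee \left(x \wedge \neg w\right)$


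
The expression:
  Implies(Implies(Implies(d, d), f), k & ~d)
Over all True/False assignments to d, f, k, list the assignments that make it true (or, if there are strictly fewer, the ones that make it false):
is false only for:
  d=False, f=True, k=False;
  d=True, f=True, k=False;
  d=True, f=True, k=True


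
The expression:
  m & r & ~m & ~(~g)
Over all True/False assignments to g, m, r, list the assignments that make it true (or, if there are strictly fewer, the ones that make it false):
is never true.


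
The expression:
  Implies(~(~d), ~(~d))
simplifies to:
True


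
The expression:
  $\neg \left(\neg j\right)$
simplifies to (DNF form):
$j$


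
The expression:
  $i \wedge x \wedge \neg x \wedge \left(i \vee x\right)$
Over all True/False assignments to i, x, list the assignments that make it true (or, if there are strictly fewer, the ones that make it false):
is never true.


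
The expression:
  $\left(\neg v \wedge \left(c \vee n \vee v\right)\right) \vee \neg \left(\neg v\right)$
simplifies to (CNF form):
$c \vee n \vee v$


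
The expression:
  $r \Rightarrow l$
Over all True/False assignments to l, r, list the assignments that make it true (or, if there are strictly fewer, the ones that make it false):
is false only for:
  l=False, r=True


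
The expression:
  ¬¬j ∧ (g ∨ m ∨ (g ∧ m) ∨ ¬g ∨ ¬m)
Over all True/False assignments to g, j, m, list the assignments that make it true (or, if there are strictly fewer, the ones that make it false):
is true only for:
  g=False, j=True, m=False;
  g=False, j=True, m=True;
  g=True, j=True, m=False;
  g=True, j=True, m=True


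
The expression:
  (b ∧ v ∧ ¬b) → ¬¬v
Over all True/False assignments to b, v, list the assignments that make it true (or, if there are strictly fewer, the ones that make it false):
is always true.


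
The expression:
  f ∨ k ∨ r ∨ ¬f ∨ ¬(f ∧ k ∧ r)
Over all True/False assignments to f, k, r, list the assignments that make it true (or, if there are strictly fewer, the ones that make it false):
is always true.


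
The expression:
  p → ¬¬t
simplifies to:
t ∨ ¬p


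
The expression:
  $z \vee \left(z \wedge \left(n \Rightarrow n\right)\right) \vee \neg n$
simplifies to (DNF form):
$z \vee \neg n$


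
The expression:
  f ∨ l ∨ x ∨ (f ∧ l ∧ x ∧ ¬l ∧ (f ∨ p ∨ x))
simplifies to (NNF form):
f ∨ l ∨ x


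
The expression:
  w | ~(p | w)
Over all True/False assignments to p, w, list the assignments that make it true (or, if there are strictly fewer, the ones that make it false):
is false only for:
  p=True, w=False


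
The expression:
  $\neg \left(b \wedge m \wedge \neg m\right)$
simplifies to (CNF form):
$\text{True}$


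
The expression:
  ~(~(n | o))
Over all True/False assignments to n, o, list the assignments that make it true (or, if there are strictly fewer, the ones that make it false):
is false only for:
  n=False, o=False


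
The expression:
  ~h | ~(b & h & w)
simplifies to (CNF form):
~b | ~h | ~w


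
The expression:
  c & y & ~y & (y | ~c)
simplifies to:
False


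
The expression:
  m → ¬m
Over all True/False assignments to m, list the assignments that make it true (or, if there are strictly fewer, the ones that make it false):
is true only for:
  m=False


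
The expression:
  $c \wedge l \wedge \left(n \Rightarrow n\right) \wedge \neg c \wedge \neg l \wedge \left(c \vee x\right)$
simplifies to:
$\text{False}$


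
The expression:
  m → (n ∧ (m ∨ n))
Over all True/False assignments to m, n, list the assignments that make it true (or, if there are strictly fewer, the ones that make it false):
is false only for:
  m=True, n=False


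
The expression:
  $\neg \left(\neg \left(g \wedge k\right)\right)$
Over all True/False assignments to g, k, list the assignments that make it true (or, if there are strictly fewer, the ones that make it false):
is true only for:
  g=True, k=True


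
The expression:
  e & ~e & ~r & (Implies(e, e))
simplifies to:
False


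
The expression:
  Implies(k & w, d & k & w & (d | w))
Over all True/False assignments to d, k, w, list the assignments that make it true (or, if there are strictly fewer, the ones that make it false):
is false only for:
  d=False, k=True, w=True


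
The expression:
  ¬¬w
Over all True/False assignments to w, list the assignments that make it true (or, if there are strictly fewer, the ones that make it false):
is true only for:
  w=True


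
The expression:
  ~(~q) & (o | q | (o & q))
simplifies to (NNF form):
q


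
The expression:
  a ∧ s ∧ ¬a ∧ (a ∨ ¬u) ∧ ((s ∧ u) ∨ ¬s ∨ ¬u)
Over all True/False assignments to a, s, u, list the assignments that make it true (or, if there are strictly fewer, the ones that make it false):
is never true.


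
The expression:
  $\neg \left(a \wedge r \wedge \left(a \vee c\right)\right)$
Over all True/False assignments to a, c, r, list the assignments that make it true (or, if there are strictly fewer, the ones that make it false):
is false only for:
  a=True, c=False, r=True;
  a=True, c=True, r=True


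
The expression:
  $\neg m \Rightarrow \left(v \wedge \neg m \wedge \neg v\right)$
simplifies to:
$m$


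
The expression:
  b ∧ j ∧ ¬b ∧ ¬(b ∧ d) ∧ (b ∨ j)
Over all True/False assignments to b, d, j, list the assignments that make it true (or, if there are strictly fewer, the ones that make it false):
is never true.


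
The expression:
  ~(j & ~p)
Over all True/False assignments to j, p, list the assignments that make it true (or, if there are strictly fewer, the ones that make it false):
is false only for:
  j=True, p=False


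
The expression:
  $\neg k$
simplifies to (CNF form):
$\neg k$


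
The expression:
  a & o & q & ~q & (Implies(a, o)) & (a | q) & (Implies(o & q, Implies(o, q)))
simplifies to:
False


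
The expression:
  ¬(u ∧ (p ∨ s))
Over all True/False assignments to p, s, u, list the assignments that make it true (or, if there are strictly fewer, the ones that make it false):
is false only for:
  p=False, s=True, u=True;
  p=True, s=False, u=True;
  p=True, s=True, u=True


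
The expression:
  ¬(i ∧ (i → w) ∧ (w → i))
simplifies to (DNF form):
¬i ∨ ¬w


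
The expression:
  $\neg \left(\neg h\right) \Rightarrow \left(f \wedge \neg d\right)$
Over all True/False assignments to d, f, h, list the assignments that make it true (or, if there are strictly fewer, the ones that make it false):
is false only for:
  d=False, f=False, h=True;
  d=True, f=False, h=True;
  d=True, f=True, h=True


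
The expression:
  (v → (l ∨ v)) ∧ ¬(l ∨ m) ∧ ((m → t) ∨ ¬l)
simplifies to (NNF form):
¬l ∧ ¬m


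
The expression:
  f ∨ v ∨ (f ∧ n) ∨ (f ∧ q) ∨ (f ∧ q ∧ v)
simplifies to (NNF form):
f ∨ v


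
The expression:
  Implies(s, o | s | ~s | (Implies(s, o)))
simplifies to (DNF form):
True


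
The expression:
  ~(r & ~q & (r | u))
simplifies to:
q | ~r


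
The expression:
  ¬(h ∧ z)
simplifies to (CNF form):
¬h ∨ ¬z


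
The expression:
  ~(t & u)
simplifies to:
~t | ~u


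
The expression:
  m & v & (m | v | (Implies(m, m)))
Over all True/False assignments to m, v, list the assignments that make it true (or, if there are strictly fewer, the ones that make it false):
is true only for:
  m=True, v=True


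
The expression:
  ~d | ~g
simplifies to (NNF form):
~d | ~g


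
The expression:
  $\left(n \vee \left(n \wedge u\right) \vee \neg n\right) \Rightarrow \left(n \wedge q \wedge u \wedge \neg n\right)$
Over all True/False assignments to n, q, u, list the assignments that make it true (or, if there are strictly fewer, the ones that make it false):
is never true.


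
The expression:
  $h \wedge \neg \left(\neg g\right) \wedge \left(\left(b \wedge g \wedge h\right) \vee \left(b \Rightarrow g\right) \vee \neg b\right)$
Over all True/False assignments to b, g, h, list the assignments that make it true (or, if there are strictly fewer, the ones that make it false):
is true only for:
  b=False, g=True, h=True;
  b=True, g=True, h=True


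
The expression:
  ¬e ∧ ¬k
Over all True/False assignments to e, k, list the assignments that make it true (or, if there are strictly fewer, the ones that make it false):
is true only for:
  e=False, k=False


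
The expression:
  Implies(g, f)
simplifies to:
f | ~g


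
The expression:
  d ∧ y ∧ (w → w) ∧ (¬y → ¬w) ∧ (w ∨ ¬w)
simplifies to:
d ∧ y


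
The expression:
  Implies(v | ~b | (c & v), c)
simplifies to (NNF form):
c | (b & ~v)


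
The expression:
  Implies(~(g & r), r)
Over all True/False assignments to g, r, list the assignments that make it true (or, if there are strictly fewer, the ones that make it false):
is true only for:
  g=False, r=True;
  g=True, r=True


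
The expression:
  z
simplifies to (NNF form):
z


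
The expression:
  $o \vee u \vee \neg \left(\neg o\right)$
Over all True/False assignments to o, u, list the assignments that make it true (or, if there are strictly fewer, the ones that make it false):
is false only for:
  o=False, u=False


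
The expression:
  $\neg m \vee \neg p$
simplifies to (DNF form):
$\neg m \vee \neg p$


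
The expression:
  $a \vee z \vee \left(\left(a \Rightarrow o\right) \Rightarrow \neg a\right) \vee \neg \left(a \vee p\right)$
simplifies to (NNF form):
$\text{True}$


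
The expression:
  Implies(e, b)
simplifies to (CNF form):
b | ~e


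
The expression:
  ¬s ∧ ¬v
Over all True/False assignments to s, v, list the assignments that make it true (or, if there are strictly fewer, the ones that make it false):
is true only for:
  s=False, v=False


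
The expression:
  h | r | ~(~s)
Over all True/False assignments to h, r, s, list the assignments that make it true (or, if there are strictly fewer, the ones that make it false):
is false only for:
  h=False, r=False, s=False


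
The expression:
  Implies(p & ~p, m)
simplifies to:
True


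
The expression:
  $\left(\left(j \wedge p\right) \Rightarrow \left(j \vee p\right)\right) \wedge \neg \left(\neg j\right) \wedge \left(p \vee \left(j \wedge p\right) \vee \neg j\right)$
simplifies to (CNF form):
$j \wedge p$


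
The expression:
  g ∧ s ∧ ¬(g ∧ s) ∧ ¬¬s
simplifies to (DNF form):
False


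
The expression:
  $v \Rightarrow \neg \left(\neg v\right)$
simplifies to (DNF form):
$\text{True}$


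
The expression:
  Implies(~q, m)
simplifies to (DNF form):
m | q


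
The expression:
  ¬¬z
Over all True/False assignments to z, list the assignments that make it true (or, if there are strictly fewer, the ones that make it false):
is true only for:
  z=True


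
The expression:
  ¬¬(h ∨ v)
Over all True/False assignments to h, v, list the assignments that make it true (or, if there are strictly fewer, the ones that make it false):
is false only for:
  h=False, v=False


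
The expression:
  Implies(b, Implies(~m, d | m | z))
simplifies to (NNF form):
d | m | z | ~b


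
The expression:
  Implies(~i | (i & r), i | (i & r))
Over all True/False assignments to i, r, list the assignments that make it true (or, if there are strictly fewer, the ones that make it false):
is true only for:
  i=True, r=False;
  i=True, r=True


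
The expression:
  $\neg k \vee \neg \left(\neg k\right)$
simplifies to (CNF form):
$\text{True}$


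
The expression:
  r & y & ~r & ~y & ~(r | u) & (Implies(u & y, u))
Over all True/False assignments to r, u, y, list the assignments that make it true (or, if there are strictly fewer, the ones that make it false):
is never true.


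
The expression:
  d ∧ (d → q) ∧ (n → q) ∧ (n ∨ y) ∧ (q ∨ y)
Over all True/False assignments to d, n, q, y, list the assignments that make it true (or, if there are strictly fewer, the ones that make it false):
is true only for:
  d=True, n=False, q=True, y=True;
  d=True, n=True, q=True, y=False;
  d=True, n=True, q=True, y=True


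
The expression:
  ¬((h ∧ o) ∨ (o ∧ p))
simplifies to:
(¬h ∧ ¬p) ∨ ¬o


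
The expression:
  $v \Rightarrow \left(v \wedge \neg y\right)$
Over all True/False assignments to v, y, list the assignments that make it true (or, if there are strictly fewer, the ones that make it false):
is false only for:
  v=True, y=True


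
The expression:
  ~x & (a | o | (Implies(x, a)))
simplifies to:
~x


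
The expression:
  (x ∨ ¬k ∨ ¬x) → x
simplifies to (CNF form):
x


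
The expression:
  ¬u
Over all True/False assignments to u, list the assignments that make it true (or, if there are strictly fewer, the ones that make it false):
is true only for:
  u=False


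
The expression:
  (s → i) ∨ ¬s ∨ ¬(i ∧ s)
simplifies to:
True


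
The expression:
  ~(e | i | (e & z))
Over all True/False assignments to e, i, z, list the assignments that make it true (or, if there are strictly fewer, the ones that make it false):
is true only for:
  e=False, i=False, z=False;
  e=False, i=False, z=True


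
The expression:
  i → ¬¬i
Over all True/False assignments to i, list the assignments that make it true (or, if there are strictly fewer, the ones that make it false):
is always true.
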